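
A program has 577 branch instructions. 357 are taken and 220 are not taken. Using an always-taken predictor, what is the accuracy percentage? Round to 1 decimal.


Predictor: always-taken
Correct predictions = 357
Accuracy = 357 / 577 * 100 = 61.9%

61.9


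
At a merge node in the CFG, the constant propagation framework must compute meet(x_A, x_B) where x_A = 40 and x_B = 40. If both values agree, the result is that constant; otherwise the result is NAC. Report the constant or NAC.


Meet operation: if both paths give the same constant, result is that constant; if they differ, result is NAC (not-a-constant).
Path A: 40, Path B: 40 -> equal
Result: constant -> 40

40


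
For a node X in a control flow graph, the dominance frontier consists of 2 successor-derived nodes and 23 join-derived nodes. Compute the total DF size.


DF(X) = direct successor contributions + join point contributions
= 2 + 23 = 25

25


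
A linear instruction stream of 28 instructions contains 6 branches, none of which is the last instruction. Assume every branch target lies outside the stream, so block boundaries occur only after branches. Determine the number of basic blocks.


With no in-sequence branch targets, the leaders are the first instruction plus the instruction after each branch.
Number of basic blocks = branches + 1
= 6 + 1 = 7

7


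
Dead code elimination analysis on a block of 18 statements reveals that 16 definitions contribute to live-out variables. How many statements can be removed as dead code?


Dead code = total statements - live definitions
= 18 - 16 = 2

2


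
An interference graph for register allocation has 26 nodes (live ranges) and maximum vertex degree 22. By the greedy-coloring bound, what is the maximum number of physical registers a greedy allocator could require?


Greedy coloring never needs more than (max_degree + 1) colors: when coloring a vertex, at most max_degree neighbors are already colored.
Upper bound = 22 + 1 = 23

23


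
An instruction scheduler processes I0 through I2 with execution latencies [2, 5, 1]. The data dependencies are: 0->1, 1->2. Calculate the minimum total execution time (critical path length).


Compute longest path through dependency graph: dist(Ik) = max over predecessors of dist + latency(Ik).
dist(I0) = latency 2 = 2
dist(I1) = dist(I0) + 5 = 2 + 5 = 7
dist(I2) = dist(I1) + 1 = 7 + 1 = 8
Critical path = max dist = 8

8


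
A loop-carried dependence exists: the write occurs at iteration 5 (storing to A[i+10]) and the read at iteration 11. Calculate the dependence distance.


Distance = read iteration - write iteration
= 11 - 5 = 6

6


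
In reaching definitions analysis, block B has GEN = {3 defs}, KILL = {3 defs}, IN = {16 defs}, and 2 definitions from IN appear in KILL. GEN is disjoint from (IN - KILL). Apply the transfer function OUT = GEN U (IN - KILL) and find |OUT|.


IN - KILL: 16 - 2 = 14 surviving definitions
OUT = GEN + surviving = 3 + 14 = 17

17


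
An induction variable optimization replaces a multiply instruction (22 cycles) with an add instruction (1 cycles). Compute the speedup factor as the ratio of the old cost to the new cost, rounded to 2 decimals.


Ratio = mult_cost / add_cost = 22 / 1 = 22.0

22.0


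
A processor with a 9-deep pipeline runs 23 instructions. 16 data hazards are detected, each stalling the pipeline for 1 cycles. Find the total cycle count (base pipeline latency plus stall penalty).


Base cycles = 9 + 23 - 1 = 31
Total stalls = 16 * 1 = 16
Total = 31 + 16 = 47

47


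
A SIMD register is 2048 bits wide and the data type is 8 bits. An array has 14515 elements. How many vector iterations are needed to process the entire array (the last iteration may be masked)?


Width = 2048 / 8 = 256 elements per vector op
Iterations = ceil(14515 / 256) = 57

57


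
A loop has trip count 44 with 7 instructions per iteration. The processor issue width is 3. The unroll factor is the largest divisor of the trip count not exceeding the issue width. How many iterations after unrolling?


Largest divisor of 44 <= 3 is 2
New iterations = 44 / 2 = 22

22


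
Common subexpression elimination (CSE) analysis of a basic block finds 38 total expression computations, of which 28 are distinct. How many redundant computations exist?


CSE count = total expressions - unique expressions
= 38 - 28 = 10

10


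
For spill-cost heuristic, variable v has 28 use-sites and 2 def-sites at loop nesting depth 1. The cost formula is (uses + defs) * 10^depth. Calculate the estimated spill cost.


uses + defs = 28 + 2 = 30
10^1 = 10
Spill cost = 30 * 10 = 300

300


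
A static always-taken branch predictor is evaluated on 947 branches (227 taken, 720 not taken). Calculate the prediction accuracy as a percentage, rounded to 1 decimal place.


Predictor: always-taken
Correct predictions = 227
Accuracy = 227 / 947 * 100 = 24.0%

24.0


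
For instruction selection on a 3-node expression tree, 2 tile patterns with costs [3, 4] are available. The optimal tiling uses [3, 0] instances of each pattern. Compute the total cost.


Total cost = sum(count_i * cost_i)
= 3*3 + 0*4
= 9

9


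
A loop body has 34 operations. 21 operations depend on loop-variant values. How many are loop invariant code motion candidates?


Invariant candidates = total - loop-dependent
= 34 - 21 = 13

13


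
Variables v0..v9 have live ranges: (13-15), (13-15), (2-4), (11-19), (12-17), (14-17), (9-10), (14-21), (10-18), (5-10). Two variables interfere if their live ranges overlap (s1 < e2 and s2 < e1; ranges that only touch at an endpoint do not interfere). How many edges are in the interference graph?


Check all pairs for overlapping intervals.
Two intervals (s1,e1) and (s2,e2) overlap if s1 < e2 and s2 < e1.
v0 (13-15) vs v1..v9: overlaps v1, v3, v4, v5, v7, v8 -> 6
v1 (13-15) vs v2..v9: overlaps v3, v4, v5, v7, v8 -> 5
v2 (2-4) vs v3..v9: overlaps none -> 0
v3 (11-19) vs v4..v9: overlaps v4, v5, v7, v8 -> 4
v4 (12-17) vs v5..v9: overlaps v5, v7, v8 -> 3
v5 (14-17) vs v6..v9: overlaps v7, v8 -> 2
v6 (9-10) vs v7..v9: overlaps v9 -> 1
v7 (14-21) vs v8..v9: overlaps v8 -> 1
v8 (10-18) vs v9: overlaps none -> 0
Total overlapping pairs = 6 + 5 + 0 + 4 + 3 + 2 + 1 + 1 + 0 = 22

22


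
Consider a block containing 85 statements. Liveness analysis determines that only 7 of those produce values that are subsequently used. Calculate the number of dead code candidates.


Dead code = total statements - live definitions
= 85 - 7 = 78

78


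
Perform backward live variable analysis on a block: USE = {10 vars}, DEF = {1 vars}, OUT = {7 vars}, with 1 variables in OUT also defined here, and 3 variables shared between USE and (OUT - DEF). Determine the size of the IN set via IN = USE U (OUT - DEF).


OUT - DEF: 7 - 1 = 6
|IN| = |USE| + |OUT - DEF| - |USE ∩ (OUT - DEF)| = 10 + 6 - 3 = 13

13


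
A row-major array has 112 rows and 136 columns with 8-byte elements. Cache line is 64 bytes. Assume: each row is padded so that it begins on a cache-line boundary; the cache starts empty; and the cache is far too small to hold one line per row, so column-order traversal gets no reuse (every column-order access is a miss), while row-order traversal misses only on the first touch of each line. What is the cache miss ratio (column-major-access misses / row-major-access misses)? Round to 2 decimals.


Each row occupies 136 * 8 = 1088 bytes and starts on a line boundary, so it spans ceil(1088 / 64) = 17 cache lines.
Row-major traversal misses (one per line touched): 112 * ceil(136 * 8 / 64) = 1904
Column-major traversal misses (no reuse, every access misses): 112 * 136 = 15232
Ratio = 15232 / 1904 = 8.0

8.0


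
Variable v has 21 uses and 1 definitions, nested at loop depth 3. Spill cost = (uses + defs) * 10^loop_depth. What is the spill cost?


uses + defs = 21 + 1 = 22
10^3 = 1000
Spill cost = 22 * 1000 = 22000

22000


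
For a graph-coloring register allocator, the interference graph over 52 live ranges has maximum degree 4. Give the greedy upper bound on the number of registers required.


Greedy coloring never needs more than (max_degree + 1) colors: when coloring a vertex, at most max_degree neighbors are already colored.
Upper bound = 4 + 1 = 5

5


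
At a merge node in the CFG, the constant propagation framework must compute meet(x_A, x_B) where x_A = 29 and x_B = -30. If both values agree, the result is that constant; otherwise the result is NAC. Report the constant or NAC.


Meet operation: if both paths give the same constant, result is that constant; if they differ, result is NAC (not-a-constant).
Path A: 29, Path B: -30 -> differ
Result: not-a-constant -> NAC

NAC


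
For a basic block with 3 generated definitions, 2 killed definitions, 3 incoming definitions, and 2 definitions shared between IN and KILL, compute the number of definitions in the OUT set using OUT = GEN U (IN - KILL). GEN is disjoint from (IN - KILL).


IN - KILL: 3 - 2 = 1 surviving definitions
OUT = GEN + surviving = 3 + 1 = 4

4


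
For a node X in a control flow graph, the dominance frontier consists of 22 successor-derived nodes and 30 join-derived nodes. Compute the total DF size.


DF(X) = direct successor contributions + join point contributions
= 22 + 30 = 52

52


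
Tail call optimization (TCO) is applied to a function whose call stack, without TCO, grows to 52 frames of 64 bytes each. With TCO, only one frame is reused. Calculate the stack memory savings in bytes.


Without TCO: 52 * 64 = 3328 bytes
With TCO: reuse 1 frame = 64 bytes
Savings = 3328 - 64 = 3264

3264


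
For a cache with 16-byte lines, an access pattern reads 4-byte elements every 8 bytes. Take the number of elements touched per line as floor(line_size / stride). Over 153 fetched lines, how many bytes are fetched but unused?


Elements per line = floor(16 / 8) = 2
Bytes used per line = 2 * 4 = 8
Wasted per line = 16 - 8 = 8
Total wasted = 8 * 153 = 1224

1224


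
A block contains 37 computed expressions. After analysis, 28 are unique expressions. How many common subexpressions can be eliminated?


CSE count = total expressions - unique expressions
= 37 - 28 = 9

9


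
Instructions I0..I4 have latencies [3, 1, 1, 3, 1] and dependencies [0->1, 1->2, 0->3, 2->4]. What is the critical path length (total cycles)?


Compute longest path through dependency graph: dist(Ik) = max over predecessors of dist + latency(Ik).
dist(I0) = latency 3 = 3
dist(I1) = dist(I0) + 1 = 3 + 1 = 4
dist(I2) = dist(I1) + 1 = 4 + 1 = 5
dist(I3) = dist(I0) + 3 = 3 + 3 = 6
dist(I4) = dist(I2) + 1 = 5 + 1 = 6
Critical path = max dist = 6

6


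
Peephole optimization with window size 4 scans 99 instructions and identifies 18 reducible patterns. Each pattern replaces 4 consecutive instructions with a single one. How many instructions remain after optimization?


Each match removes 3 instructions.
Total removed = 18 * 3 = 54
Remaining = 99 - 54 = 45

45


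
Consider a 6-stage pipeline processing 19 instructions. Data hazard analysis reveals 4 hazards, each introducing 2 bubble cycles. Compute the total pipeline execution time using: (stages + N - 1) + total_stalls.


Base cycles = 6 + 19 - 1 = 24
Total stalls = 4 * 2 = 8
Total = 24 + 8 = 32

32


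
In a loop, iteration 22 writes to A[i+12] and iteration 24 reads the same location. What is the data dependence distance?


Distance = read iteration - write iteration
= 24 - 22 = 2

2


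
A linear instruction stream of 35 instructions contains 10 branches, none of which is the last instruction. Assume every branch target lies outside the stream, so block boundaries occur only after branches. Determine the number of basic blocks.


With no in-sequence branch targets, the leaders are the first instruction plus the instruction after each branch.
Number of basic blocks = branches + 1
= 10 + 1 = 11

11


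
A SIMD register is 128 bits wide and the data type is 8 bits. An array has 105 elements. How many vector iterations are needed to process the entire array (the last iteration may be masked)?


Width = 128 / 8 = 16 elements per vector op
Iterations = ceil(105 / 16) = 7

7


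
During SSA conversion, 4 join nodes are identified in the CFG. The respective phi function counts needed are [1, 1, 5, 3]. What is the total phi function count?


Total phi functions = sum of phi functions at each join node
= 1 + 1 + 5 + 3 = 10

10


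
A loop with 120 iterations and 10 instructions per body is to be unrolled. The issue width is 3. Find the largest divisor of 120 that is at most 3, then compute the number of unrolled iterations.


Largest divisor of 120 <= 3 is 3
New iterations = 120 / 3 = 40

40


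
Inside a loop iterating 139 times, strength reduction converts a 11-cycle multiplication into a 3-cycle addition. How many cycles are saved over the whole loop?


Per-iteration saving = 11 - 3 = 8
Total saved = 139 * 8 = 1112

1112


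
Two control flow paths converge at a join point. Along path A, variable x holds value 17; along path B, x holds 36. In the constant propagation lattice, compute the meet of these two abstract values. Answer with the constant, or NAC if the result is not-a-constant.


Meet operation: if both paths give the same constant, result is that constant; if they differ, result is NAC (not-a-constant).
Path A: 17, Path B: 36 -> differ
Result: not-a-constant -> NAC

NAC


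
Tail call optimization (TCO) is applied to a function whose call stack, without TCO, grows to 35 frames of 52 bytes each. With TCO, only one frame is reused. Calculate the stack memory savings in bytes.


Without TCO: 35 * 52 = 1820 bytes
With TCO: reuse 1 frame = 52 bytes
Savings = 1820 - 52 = 1768

1768


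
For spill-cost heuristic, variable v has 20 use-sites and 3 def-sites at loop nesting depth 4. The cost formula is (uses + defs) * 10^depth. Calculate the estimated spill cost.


uses + defs = 20 + 3 = 23
10^4 = 10000
Spill cost = 23 * 10000 = 230000

230000


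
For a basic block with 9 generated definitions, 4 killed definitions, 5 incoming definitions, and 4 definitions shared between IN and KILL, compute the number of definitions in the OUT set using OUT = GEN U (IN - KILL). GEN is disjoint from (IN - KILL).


IN - KILL: 5 - 4 = 1 surviving definitions
OUT = GEN + surviving = 9 + 1 = 10

10


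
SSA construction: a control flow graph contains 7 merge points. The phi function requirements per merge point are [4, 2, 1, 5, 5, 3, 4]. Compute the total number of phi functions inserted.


Total phi functions = sum of phi functions at each join node
= 4 + 2 + 1 + 5 + 5 + 3 + 4 = 24

24


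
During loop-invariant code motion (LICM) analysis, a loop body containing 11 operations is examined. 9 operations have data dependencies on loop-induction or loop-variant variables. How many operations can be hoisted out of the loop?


Invariant candidates = total - loop-dependent
= 11 - 9 = 2

2


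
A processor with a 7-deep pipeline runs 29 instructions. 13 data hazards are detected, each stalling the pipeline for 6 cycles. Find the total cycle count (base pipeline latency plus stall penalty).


Base cycles = 7 + 29 - 1 = 35
Total stalls = 13 * 6 = 78
Total = 35 + 78 = 113

113


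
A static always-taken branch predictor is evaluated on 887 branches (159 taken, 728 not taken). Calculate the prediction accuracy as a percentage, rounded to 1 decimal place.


Predictor: always-taken
Correct predictions = 159
Accuracy = 159 / 887 * 100 = 17.9%

17.9


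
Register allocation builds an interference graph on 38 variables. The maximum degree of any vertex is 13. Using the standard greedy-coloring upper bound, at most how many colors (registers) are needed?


Greedy coloring never needs more than (max_degree + 1) colors: when coloring a vertex, at most max_degree neighbors are already colored.
Upper bound = 13 + 1 = 14

14


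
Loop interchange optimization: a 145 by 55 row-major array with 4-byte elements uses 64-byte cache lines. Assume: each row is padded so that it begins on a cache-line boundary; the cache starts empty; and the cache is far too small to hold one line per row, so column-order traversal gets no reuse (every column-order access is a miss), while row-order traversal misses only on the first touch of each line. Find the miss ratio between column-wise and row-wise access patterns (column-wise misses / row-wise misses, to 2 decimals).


Each row occupies 55 * 4 = 220 bytes and starts on a line boundary, so it spans ceil(220 / 64) = 4 cache lines.
Row-major traversal misses (one per line touched): 145 * ceil(55 * 4 / 64) = 580
Column-major traversal misses (no reuse, every access misses): 145 * 55 = 7975
Ratio = 7975 / 580 = 13.75

13.75


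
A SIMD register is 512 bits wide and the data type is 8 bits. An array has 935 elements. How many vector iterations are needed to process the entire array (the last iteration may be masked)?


Width = 512 / 8 = 64 elements per vector op
Iterations = ceil(935 / 64) = 15

15


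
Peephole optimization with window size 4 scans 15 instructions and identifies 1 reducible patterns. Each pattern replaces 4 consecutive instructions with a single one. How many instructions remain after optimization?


Each match removes 3 instructions.
Total removed = 1 * 3 = 3
Remaining = 15 - 3 = 12

12


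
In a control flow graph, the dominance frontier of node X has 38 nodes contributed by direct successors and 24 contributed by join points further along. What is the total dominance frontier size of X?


DF(X) = direct successor contributions + join point contributions
= 38 + 24 = 62

62


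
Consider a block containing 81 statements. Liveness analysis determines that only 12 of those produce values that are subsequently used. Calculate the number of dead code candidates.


Dead code = total statements - live definitions
= 81 - 12 = 69

69


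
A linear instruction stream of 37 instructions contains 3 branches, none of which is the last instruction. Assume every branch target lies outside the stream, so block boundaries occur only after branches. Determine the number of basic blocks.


With no in-sequence branch targets, the leaders are the first instruction plus the instruction after each branch.
Number of basic blocks = branches + 1
= 3 + 1 = 4

4


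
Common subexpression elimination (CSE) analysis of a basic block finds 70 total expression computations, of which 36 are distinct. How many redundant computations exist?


CSE count = total expressions - unique expressions
= 70 - 36 = 34

34


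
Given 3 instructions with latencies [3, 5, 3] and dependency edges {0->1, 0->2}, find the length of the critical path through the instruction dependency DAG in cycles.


Compute longest path through dependency graph: dist(Ik) = max over predecessors of dist + latency(Ik).
dist(I0) = latency 3 = 3
dist(I1) = dist(I0) + 5 = 3 + 5 = 8
dist(I2) = dist(I0) + 3 = 3 + 3 = 6
Critical path = max dist = 8

8


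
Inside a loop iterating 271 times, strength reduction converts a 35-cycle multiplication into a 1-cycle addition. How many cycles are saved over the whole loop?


Per-iteration saving = 35 - 1 = 34
Total saved = 271 * 34 = 9214

9214


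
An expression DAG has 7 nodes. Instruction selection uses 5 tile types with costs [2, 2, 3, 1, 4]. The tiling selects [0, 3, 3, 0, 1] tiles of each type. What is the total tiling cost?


Total cost = sum(count_i * cost_i)
= 0*2 + 3*2 + 3*3 + 0*1 + 1*4
= 19

19


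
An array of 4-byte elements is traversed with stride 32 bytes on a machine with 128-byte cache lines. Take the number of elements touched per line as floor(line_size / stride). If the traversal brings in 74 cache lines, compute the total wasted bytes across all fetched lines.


Elements per line = floor(128 / 32) = 4
Bytes used per line = 4 * 4 = 16
Wasted per line = 128 - 16 = 112
Total wasted = 112 * 74 = 8288

8288


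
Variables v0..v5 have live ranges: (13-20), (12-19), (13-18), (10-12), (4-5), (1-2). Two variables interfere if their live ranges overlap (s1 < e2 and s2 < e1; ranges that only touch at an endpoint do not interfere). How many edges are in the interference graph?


Check all pairs for overlapping intervals.
Two intervals (s1,e1) and (s2,e2) overlap if s1 < e2 and s2 < e1.
v0 (13-20) vs v1..v5: overlaps v1, v2 -> 2
v1 (12-19) vs v2..v5: overlaps v2 -> 1
v2 (13-18) vs v3..v5: overlaps none -> 0
v3 (10-12) vs v4..v5: overlaps none -> 0
v4 (4-5) vs v5: overlaps none -> 0
Total overlapping pairs = 2 + 1 + 0 + 0 + 0 = 3

3


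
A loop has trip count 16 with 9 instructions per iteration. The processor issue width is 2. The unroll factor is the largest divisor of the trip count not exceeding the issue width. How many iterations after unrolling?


Largest divisor of 16 <= 2 is 2
New iterations = 16 / 2 = 8

8


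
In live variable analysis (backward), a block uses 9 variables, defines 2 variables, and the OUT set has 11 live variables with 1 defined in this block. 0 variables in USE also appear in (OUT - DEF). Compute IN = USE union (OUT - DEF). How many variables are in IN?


OUT - DEF: 11 - 1 = 10
|IN| = |USE| + |OUT - DEF| - |USE ∩ (OUT - DEF)| = 9 + 10 - 0 = 19

19


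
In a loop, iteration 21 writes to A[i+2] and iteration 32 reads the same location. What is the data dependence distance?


Distance = read iteration - write iteration
= 32 - 21 = 11

11


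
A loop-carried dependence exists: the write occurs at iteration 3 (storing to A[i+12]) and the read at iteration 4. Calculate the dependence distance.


Distance = read iteration - write iteration
= 4 - 3 = 1

1


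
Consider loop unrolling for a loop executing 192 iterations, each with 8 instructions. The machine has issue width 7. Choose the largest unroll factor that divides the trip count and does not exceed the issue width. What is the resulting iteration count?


Largest divisor of 192 <= 7 is 6
New iterations = 192 / 6 = 32

32


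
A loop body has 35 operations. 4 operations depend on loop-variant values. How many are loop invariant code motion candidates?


Invariant candidates = total - loop-dependent
= 35 - 4 = 31

31


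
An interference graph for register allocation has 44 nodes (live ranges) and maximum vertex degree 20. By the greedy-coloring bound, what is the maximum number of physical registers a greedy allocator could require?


Greedy coloring never needs more than (max_degree + 1) colors: when coloring a vertex, at most max_degree neighbors are already colored.
Upper bound = 20 + 1 = 21

21


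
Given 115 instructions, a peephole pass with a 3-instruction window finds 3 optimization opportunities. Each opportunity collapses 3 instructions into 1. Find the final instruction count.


Each match removes 2 instructions.
Total removed = 3 * 2 = 6
Remaining = 115 - 6 = 109

109


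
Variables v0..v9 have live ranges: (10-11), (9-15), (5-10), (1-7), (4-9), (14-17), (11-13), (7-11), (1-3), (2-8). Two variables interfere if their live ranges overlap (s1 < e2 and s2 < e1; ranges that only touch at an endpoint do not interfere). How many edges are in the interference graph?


Check all pairs for overlapping intervals.
Two intervals (s1,e1) and (s2,e2) overlap if s1 < e2 and s2 < e1.
v0 (10-11) vs v1..v9: overlaps v1, v7 -> 2
v1 (9-15) vs v2..v9: overlaps v2, v5, v6, v7 -> 4
v2 (5-10) vs v3..v9: overlaps v3, v4, v7, v9 -> 4
v3 (1-7) vs v4..v9: overlaps v4, v8, v9 -> 3
v4 (4-9) vs v5..v9: overlaps v7, v9 -> 2
v5 (14-17) vs v6..v9: overlaps none -> 0
v6 (11-13) vs v7..v9: overlaps none -> 0
v7 (7-11) vs v8..v9: overlaps v9 -> 1
v8 (1-3) vs v9: overlaps v9 -> 1
Total overlapping pairs = 2 + 4 + 4 + 3 + 2 + 0 + 0 + 1 + 1 = 17

17


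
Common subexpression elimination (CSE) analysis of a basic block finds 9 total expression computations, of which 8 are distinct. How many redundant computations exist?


CSE count = total expressions - unique expressions
= 9 - 8 = 1

1


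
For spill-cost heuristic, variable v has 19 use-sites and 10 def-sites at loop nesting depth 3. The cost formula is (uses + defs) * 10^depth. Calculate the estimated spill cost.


uses + defs = 19 + 10 = 29
10^3 = 1000
Spill cost = 29 * 1000 = 29000

29000


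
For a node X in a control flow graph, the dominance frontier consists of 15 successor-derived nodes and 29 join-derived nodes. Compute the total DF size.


DF(X) = direct successor contributions + join point contributions
= 15 + 29 = 44

44


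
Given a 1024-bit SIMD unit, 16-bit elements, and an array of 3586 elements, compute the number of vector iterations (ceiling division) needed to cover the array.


Width = 1024 / 16 = 64 elements per vector op
Iterations = ceil(3586 / 64) = 57

57


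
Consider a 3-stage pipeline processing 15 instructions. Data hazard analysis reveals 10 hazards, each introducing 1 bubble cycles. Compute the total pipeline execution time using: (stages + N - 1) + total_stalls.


Base cycles = 3 + 15 - 1 = 17
Total stalls = 10 * 1 = 10
Total = 17 + 10 = 27

27


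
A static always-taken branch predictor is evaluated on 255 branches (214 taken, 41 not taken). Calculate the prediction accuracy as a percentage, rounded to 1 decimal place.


Predictor: always-taken
Correct predictions = 214
Accuracy = 214 / 255 * 100 = 83.9%

83.9


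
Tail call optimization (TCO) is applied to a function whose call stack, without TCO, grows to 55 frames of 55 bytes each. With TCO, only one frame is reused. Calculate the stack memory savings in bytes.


Without TCO: 55 * 55 = 3025 bytes
With TCO: reuse 1 frame = 55 bytes
Savings = 3025 - 55 = 2970

2970


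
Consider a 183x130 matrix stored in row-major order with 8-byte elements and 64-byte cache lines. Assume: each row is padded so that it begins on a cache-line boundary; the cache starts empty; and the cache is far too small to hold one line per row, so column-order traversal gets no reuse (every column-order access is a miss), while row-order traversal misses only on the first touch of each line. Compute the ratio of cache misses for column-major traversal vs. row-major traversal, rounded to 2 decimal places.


Each row occupies 130 * 8 = 1040 bytes and starts on a line boundary, so it spans ceil(1040 / 64) = 17 cache lines.
Row-major traversal misses (one per line touched): 183 * ceil(130 * 8 / 64) = 3111
Column-major traversal misses (no reuse, every access misses): 183 * 130 = 23790
Ratio = 23790 / 3111 = 7.65

7.65


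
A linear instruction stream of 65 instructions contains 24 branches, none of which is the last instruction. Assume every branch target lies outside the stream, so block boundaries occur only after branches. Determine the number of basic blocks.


With no in-sequence branch targets, the leaders are the first instruction plus the instruction after each branch.
Number of basic blocks = branches + 1
= 24 + 1 = 25

25


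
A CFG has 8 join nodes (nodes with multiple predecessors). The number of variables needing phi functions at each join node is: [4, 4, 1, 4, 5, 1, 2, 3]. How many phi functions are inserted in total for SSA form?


Total phi functions = sum of phi functions at each join node
= 4 + 4 + 1 + 4 + 5 + 1 + 2 + 3 = 24

24


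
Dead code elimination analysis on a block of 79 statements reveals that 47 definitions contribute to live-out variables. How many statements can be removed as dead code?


Dead code = total statements - live definitions
= 79 - 47 = 32

32


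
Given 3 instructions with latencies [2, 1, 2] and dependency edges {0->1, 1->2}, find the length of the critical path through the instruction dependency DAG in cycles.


Compute longest path through dependency graph: dist(Ik) = max over predecessors of dist + latency(Ik).
dist(I0) = latency 2 = 2
dist(I1) = dist(I0) + 1 = 2 + 1 = 3
dist(I2) = dist(I1) + 2 = 3 + 2 = 5
Critical path = max dist = 5

5


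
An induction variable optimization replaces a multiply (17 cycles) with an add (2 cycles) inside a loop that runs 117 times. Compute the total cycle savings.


Per-iteration saving = 17 - 2 = 15
Total saved = 117 * 15 = 1755

1755


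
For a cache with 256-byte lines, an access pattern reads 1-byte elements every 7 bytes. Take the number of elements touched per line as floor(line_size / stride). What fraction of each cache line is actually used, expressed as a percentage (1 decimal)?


Elements per cache line = floor(256 / 7) = 36
Bytes used = 36 * 1 = 36
Utilization = 36 / 256 * 100 = 14.1%

14.1


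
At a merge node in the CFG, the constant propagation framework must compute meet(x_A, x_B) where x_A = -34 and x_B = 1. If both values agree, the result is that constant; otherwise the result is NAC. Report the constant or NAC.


Meet operation: if both paths give the same constant, result is that constant; if they differ, result is NAC (not-a-constant).
Path A: -34, Path B: 1 -> differ
Result: not-a-constant -> NAC

NAC


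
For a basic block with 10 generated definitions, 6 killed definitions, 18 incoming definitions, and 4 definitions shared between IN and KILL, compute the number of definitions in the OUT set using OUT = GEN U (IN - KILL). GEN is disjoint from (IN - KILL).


IN - KILL: 18 - 4 = 14 surviving definitions
OUT = GEN + surviving = 10 + 14 = 24

24


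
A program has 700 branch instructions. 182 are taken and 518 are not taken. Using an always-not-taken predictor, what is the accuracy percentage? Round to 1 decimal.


Predictor: always-not-taken
Correct predictions = 518
Accuracy = 518 / 700 * 100 = 74.0%

74.0


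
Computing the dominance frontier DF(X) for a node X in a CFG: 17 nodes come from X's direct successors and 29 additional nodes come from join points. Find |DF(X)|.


DF(X) = direct successor contributions + join point contributions
= 17 + 29 = 46

46


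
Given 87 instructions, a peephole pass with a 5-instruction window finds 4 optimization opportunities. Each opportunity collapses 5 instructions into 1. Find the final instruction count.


Each match removes 4 instructions.
Total removed = 4 * 4 = 16
Remaining = 87 - 16 = 71

71


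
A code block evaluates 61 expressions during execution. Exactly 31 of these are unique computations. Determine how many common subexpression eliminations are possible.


CSE count = total expressions - unique expressions
= 61 - 31 = 30

30


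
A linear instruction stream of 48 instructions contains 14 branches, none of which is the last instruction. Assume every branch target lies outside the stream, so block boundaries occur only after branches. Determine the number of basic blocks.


With no in-sequence branch targets, the leaders are the first instruction plus the instruction after each branch.
Number of basic blocks = branches + 1
= 14 + 1 = 15

15


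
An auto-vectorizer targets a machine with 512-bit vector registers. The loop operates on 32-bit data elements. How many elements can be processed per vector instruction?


Width = SIMD bits / data type bits
= 512 / 32 = 16

16


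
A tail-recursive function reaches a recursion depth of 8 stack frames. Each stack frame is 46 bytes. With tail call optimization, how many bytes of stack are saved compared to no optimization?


Without TCO: 8 * 46 = 368 bytes
With TCO: reuse 1 frame = 46 bytes
Savings = 368 - 46 = 322

322


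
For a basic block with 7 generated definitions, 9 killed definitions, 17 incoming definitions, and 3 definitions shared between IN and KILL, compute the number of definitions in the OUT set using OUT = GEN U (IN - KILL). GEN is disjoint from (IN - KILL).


IN - KILL: 17 - 3 = 14 surviving definitions
OUT = GEN + surviving = 7 + 14 = 21

21


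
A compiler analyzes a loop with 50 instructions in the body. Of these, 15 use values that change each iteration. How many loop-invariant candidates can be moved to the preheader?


Invariant candidates = total - loop-dependent
= 50 - 15 = 35

35


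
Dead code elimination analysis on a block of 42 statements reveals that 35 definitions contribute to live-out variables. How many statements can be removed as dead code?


Dead code = total statements - live definitions
= 42 - 35 = 7

7


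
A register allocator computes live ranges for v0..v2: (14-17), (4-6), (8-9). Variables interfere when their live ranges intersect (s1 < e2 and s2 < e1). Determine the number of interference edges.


Check all pairs for overlapping intervals.
Two intervals (s1,e1) and (s2,e2) overlap if s1 < e2 and s2 < e1.
v0 (14-17) vs v1..v2: overlaps none -> 0
v1 (4-6) vs v2: overlaps none -> 0
Total overlapping pairs = 0 + 0 = 0

0


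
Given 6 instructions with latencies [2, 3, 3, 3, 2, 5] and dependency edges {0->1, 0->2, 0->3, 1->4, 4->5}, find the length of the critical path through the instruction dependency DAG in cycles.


Compute longest path through dependency graph: dist(Ik) = max over predecessors of dist + latency(Ik).
dist(I0) = latency 2 = 2
dist(I1) = dist(I0) + 3 = 2 + 3 = 5
dist(I2) = dist(I0) + 3 = 2 + 3 = 5
dist(I3) = dist(I0) + 3 = 2 + 3 = 5
dist(I4) = dist(I1) + 2 = 5 + 2 = 7
dist(I5) = dist(I4) + 5 = 7 + 5 = 12
Critical path = max dist = 12

12


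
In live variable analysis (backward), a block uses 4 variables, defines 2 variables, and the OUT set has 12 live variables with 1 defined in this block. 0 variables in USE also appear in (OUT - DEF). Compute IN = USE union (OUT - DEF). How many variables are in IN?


OUT - DEF: 12 - 1 = 11
|IN| = |USE| + |OUT - DEF| - |USE ∩ (OUT - DEF)| = 4 + 11 - 0 = 15

15


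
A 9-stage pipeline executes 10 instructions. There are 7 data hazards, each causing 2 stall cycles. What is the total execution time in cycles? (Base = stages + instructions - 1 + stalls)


Base cycles = 9 + 10 - 1 = 18
Total stalls = 7 * 2 = 14
Total = 18 + 14 = 32

32


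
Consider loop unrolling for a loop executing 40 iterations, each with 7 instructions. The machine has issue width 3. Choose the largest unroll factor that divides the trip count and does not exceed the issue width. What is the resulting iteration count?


Largest divisor of 40 <= 3 is 2
New iterations = 40 / 2 = 20

20


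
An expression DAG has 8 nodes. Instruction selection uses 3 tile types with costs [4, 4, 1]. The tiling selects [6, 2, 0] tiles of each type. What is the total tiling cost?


Total cost = sum(count_i * cost_i)
= 6*4 + 2*4 + 0*1
= 32

32


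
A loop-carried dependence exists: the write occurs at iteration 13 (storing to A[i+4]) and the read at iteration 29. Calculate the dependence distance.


Distance = read iteration - write iteration
= 29 - 13 = 16

16


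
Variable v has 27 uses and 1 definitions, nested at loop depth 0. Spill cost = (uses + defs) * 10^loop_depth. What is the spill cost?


uses + defs = 27 + 1 = 28
10^0 = 1
Spill cost = 28 * 1 = 28

28


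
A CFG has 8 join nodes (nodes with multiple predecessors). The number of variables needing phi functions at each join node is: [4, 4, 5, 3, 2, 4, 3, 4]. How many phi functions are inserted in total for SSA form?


Total phi functions = sum of phi functions at each join node
= 4 + 4 + 5 + 3 + 2 + 4 + 3 + 4 = 29

29


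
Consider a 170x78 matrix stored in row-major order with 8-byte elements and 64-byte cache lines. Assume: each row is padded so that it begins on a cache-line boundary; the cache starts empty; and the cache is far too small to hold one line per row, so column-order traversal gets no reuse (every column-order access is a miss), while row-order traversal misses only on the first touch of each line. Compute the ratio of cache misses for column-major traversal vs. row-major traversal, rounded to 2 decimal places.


Each row occupies 78 * 8 = 624 bytes and starts on a line boundary, so it spans ceil(624 / 64) = 10 cache lines.
Row-major traversal misses (one per line touched): 170 * ceil(78 * 8 / 64) = 1700
Column-major traversal misses (no reuse, every access misses): 170 * 78 = 13260
Ratio = 13260 / 1700 = 7.8

7.8


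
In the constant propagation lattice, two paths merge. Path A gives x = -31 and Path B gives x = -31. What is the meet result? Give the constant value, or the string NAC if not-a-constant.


Meet operation: if both paths give the same constant, result is that constant; if they differ, result is NAC (not-a-constant).
Path A: -31, Path B: -31 -> equal
Result: constant -> -31

-31


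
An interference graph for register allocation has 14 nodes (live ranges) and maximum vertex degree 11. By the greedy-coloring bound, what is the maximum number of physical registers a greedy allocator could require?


Greedy coloring never needs more than (max_degree + 1) colors: when coloring a vertex, at most max_degree neighbors are already colored.
Upper bound = 11 + 1 = 12

12


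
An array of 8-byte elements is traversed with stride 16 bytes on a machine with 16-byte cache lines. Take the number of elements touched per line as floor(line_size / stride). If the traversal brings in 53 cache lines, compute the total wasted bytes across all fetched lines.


Elements per line = floor(16 / 16) = 1
Bytes used per line = 1 * 8 = 8
Wasted per line = 16 - 8 = 8
Total wasted = 8 * 53 = 424

424


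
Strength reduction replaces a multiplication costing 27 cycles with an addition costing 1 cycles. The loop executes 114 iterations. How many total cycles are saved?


Per-iteration saving = 27 - 1 = 26
Total saved = 114 * 26 = 2964

2964


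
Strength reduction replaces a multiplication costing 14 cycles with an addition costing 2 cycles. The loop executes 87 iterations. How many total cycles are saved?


Per-iteration saving = 14 - 2 = 12
Total saved = 87 * 12 = 1044

1044


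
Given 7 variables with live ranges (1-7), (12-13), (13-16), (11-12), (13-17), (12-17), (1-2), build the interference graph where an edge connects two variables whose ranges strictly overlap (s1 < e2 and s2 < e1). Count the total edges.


Check all pairs for overlapping intervals.
Two intervals (s1,e1) and (s2,e2) overlap if s1 < e2 and s2 < e1.
v0 (1-7) vs v1..v6: overlaps v6 -> 1
v1 (12-13) vs v2..v6: overlaps v5 -> 1
v2 (13-16) vs v3..v6: overlaps v4, v5 -> 2
v3 (11-12) vs v4..v6: overlaps none -> 0
v4 (13-17) vs v5..v6: overlaps v5 -> 1
v5 (12-17) vs v6: overlaps none -> 0
Total overlapping pairs = 1 + 1 + 2 + 0 + 1 + 0 = 5

5


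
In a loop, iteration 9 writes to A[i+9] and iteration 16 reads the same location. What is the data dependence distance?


Distance = read iteration - write iteration
= 16 - 9 = 7

7


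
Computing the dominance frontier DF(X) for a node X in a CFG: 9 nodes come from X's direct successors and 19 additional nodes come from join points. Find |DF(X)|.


DF(X) = direct successor contributions + join point contributions
= 9 + 19 = 28

28


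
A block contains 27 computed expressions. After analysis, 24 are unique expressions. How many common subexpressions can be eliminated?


CSE count = total expressions - unique expressions
= 27 - 24 = 3

3


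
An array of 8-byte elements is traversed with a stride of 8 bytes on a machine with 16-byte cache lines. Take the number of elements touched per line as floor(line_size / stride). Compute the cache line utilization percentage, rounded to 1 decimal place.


Elements per cache line = floor(16 / 8) = 2
Bytes used = 2 * 8 = 16
Utilization = 16 / 16 * 100 = 100.0%

100.0


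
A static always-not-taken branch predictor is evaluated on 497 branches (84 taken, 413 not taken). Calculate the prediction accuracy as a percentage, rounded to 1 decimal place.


Predictor: always-not-taken
Correct predictions = 413
Accuracy = 413 / 497 * 100 = 83.1%

83.1


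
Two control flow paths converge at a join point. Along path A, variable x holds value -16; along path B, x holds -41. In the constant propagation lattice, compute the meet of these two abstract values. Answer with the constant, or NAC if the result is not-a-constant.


Meet operation: if both paths give the same constant, result is that constant; if they differ, result is NAC (not-a-constant).
Path A: -16, Path B: -41 -> differ
Result: not-a-constant -> NAC

NAC
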